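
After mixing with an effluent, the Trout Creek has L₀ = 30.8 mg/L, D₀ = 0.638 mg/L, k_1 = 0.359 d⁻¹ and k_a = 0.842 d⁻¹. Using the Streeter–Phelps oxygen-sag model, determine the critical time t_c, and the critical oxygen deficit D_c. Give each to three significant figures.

With k_a/k_1 = 2.345 and 1 − D₀(k_a−k_1)/(k_1 L₀) = 0.9721,
t_c = ln(2.345 × 0.9721) / (0.842 − 0.359) = ln(2.280) / 0.4830 = 0.8242/0.4830 = 1.706 d.
D_c = (k_1/k_a) L₀ e^(−k_1 t_c) = (0.359/0.842) × 30.8 × e^(−0.359×1.706) = 0.4264 × 30.8 × 0.5419 = 7.117 mg/L.

t_c ≈ 1.71 d; D_c ≈ 7.12 mg/L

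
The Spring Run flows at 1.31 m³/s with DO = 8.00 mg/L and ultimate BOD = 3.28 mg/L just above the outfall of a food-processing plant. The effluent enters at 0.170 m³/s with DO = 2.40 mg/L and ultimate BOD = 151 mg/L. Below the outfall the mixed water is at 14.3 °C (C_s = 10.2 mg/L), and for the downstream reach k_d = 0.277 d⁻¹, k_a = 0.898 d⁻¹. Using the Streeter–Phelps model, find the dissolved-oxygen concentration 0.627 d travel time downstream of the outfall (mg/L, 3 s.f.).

DO ≈ 6.13 mg/L

Mixed DO = (1.31×8.00 + 0.170×2.40)/(1.31+0.170) = 10.89/1.480 = 7.357 mg/L.
Mixed L₀ = (1.31×3.28 + 0.170×151)/(1.480) = 29.97/1.480 = 20.25 mg/L.
Initial deficit D₀ = C_s − DO₀ = 10.2 − 7.357 = 2.843 mg/L.
D(0.627) = [0.277×20.25/(0.898−0.277)](e^(−0.277×0.627) − e^(−0.898×0.627)) + 2.843 e^(−0.898×0.627)
= 9.032 × (0.8406 − 0.5695) + 2.843 × 0.5695 = 4.068 mg/L.
DO = 10.2 − 4.068 = 6.132 mg/L.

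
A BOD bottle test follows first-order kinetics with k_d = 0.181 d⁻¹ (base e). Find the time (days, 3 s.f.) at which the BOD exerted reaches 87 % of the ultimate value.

y/L₀ = 1 − e^(−k_d t) = 0.87 ⇒ e^(−k_d t) = 0.130
t = −ln(0.130) / 0.181 = 2.040 / 0.181 = 11.27 d.

t ≈ 11.3 d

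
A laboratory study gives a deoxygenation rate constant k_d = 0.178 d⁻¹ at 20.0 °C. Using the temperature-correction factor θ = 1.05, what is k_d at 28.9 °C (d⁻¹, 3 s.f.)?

k_d(T₂) = k_d(T₁) · θ^(T₂−T₁) = 0.178 × 1.05^(28.9−20.0)
= 0.178 × 1.05^8.90 = 0.178 × 1.544 = 0.2748 d⁻¹.

k_d ≈ 0.275 d⁻¹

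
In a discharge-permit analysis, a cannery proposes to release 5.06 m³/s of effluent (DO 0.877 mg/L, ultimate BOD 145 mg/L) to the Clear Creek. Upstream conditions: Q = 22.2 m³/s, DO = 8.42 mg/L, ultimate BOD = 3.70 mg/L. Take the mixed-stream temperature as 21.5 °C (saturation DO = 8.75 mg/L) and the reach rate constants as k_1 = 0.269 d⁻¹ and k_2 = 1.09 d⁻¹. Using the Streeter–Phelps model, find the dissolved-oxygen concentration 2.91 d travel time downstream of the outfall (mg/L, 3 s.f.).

DO ≈ 4.61 mg/L

Mixed DO = (22.2×8.42 + 5.06×0.877)/(22.2+5.06) = 191.4/27.26 = 7.020 mg/L.
Mixed L₀ = (22.2×3.70 + 5.06×145)/(27.26) = 815.8/27.26 = 29.93 mg/L.
Initial deficit D₀ = C_s − DO₀ = 8.75 − 7.020 = 1.730 mg/L.
D(2.91) = [0.269×29.93/(1.09−0.269)](e^(−0.269×2.91) − e^(−1.09×2.91)) + 1.730 e^(−1.09×2.91)
= 9.806 × (0.4571 − 0.04192) + 1.730 × 0.04192 = 4.144 mg/L.
DO = 8.75 − 4.144 = 4.606 mg/L.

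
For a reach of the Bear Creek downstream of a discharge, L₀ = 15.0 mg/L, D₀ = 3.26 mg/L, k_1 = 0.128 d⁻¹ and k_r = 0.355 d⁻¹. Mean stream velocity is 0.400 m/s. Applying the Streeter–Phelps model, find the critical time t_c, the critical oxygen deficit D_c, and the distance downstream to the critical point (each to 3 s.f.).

t_c ≈ 2.35 d; D_c ≈ 4.00 mg/L; x_c ≈ 81.2 km

At the critical point dD/dt = 0, so k_1 L₀ e^(−k_1 t) = k_r D. Substituting D(t) from the Streeter–Phelps equation and solving for t gives
t_c = ln[(k_r/k_1)(1 − D₀(k_r−k_1)/(k_1 L₀))] / (k_r−k_1).
Here k_r−k_1 = 0.2270 d⁻¹ and 1 − D₀(k_r−k_1)/(k_1 L₀) = 1 − 3.26×0.2270/(0.128×15.0) = 0.6146, so
t_c = ln(2.773 × 0.6146) / 0.2270 = 0.5333 / 0.2270 = 2.349 d.
D_c = (k_1/k_r) L₀ e^(−k_1 t_c) = (0.128/0.355) × 15.0 × e^(−0.128×2.349) = 0.3606 × 15.0 × 0.7403 = 4.004 mg/L.
x_c = v t_c = 0.400 m/s × 2.349 d × 86400 s/d = 81190 m ≈ 81.2 km.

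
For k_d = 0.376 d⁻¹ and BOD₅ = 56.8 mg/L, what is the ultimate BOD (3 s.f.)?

L₀ ≈ 67.0 mg/L

BOD₅ = L₀(1 − e^(−5k_d)) ⇒ L₀ = BOD₅ / (1 − e^(−5×0.376))
= 56.8 / (1 − 0.1526) = 56.8 / 0.8474 = 67.03 mg/L.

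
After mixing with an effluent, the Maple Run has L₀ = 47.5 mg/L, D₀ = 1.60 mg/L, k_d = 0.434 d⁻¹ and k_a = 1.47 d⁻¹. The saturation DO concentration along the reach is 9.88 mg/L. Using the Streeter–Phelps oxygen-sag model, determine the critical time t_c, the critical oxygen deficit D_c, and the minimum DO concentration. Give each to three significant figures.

t_c ≈ 1.10 d; D_c ≈ 8.71 mg/L; min DO ≈ 1.17 mg/L

At the critical point dD/dt = 0, so k_d L₀ e^(−k_d t) = k_a D. Substituting D(t) from the Streeter–Phelps equation and solving for t gives
t_c = ln[(k_a/k_d)(1 − D₀(k_a−k_d)/(k_d L₀))] / (k_a−k_d).
Here k_a−k_d = 1.036 d⁻¹ and 1 − D₀(k_a−k_d)/(k_d L₀) = 1 − 1.60×1.036/(0.434×47.5) = 0.9196, so
t_c = ln(3.387 × 0.9196) / 1.036 = 1.136 / 1.036 = 1.097 d.
D_c = (k_d/k_a) L₀ e^(−k_d t_c) = (0.434/1.47) × 47.5 × e^(−0.434×1.097) = 0.2952 × 47.5 × 0.6213 = 8.713 mg/L.
Minimum DO = C_s − D_c = 9.88 − 8.713 = 1.167 mg/L.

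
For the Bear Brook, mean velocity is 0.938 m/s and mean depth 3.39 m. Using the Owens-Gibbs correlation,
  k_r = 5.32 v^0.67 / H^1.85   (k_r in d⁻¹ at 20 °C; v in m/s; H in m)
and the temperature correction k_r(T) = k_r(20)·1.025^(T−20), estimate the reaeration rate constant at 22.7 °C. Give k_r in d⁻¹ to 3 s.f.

k_r(20) = 5.32 × 0.938^0.67 / 3.39^1.85 = 5.32 × 0.9580 / 9.569 = 0.5326 d⁻¹.
k_r(22.7) = 0.5326 × 1.025^(22.7−20) = 0.5326 × 1.069 = 0.5693 d⁻¹.

k_r ≈ 0.569 d⁻¹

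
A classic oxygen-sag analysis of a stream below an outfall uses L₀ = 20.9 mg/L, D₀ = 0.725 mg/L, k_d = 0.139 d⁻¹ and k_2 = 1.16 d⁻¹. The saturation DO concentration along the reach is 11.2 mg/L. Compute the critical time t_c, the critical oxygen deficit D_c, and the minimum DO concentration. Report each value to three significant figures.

t_c ≈ 1.79 d; D_c ≈ 1.95 mg/L; min DO ≈ 9.25 mg/L

At the critical point dD/dt = 0, so k_d L₀ e^(−k_d t) = k_2 D. Substituting D(t) from the Streeter–Phelps equation and solving for t gives
t_c = ln[(k_2/k_d)(1 − D₀(k_2−k_d)/(k_d L₀))] / (k_2−k_d).
Here k_2−k_d = 1.021 d⁻¹ and 1 − D₀(k_2−k_d)/(k_d L₀) = 1 − 0.725×1.021/(0.139×20.9) = 0.7452, so
t_c = ln(8.345 × 0.7452) / 1.021 = 1.828 / 1.021 = 1.790 d.
D_c = (k_d/k_2) L₀ e^(−k_d t_c) = (0.139/1.16) × 20.9 × e^(−0.139×1.790) = 0.1198 × 20.9 × 0.7797 = 1.953 mg/L.
Minimum DO = C_s − D_c = 11.2 − 1.953 = 9.247 mg/L.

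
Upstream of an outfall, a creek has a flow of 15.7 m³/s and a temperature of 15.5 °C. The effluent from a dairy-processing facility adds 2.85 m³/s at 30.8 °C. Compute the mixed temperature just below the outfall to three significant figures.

Flow-weighted mixing: C = (Q_r C_r + Q_w C_w)/(Q_r + Q_w)
= (15.7×15.5 + 2.85×30.8)/(15.7 + 2.85) = 331.1/18.55 = 17.85 °C.

17.9 °C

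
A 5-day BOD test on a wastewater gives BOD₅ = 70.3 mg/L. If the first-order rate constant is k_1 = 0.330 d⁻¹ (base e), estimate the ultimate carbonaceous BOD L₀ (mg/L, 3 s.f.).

BOD₅ = L₀(1 − e^(−5k_1)) ⇒ L₀ = BOD₅ / (1 − e^(−5×0.330))
= 70.3 / (1 − 0.1920) = 70.3 / 0.8080 = 87.01 mg/L.

L₀ ≈ 87.0 mg/L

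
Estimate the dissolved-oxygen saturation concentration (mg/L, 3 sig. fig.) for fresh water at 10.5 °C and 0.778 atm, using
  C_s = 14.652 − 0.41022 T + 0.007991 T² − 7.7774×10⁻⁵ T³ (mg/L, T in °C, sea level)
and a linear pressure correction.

At sea level: C_s = 14.652 − 0.41022×10.5 + 0.007991×10.5² − 7.7774×10⁻⁵×10.5³ = 11.14 mg/L.
Pressure correction: C_s' = 11.14 × 0.778 = 8.664 mg/L.

C_s ≈ 8.66 mg/L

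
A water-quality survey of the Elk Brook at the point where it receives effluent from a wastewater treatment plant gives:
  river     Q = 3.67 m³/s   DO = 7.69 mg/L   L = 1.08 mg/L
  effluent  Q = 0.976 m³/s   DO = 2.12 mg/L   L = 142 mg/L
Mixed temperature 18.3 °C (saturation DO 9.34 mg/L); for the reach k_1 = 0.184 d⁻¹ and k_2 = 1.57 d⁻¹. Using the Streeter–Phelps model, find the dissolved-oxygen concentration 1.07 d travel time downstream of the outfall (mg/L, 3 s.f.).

DO ≈ 6.23 mg/L

Mixed DO = (3.67×7.69 + 0.976×2.12)/(3.67+0.976) = 30.29/4.646 = 6.520 mg/L.
Mixed L₀ = (3.67×1.08 + 0.976×142)/(4.646) = 142.6/4.646 = 30.68 mg/L.
Initial deficit D₀ = C_s − DO₀ = 9.34 − 6.520 = 2.820 mg/L.
D(1.07) = [0.184×30.68/(1.57−0.184)](e^(−0.184×1.07) − e^(−1.57×1.07)) + 2.820 e^(−1.57×1.07)
= 4.073 × (0.8213 − 0.1864) + 2.820 × 0.1864 = 3.112 mg/L.
DO = 9.34 − 3.112 = 6.228 mg/L.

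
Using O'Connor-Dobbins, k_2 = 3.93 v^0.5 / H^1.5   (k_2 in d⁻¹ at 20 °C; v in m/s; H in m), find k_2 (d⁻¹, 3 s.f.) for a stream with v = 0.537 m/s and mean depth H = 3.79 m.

k_2 ≈ 0.390 d⁻¹

k_2 = 3.93 × 0.537^0.5 / 3.79^1.5 = 3.93 × 0.7328 / 7.378 = 0.3903 d⁻¹.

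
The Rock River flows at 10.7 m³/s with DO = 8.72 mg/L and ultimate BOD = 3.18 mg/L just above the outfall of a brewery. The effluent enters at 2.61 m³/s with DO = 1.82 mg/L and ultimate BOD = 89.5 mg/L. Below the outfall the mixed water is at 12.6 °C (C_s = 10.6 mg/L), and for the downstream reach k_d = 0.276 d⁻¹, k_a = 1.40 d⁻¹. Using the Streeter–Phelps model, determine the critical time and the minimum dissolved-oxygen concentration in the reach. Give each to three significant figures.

t_c ≈ 0.498 d; minimum DO ≈ 7.15 mg/L

Mixed DO = (10.7×8.72 + 2.61×1.82)/(10.7+2.61) = 98.05/13.31 = 7.367 mg/L.
Mixed L₀ = (10.7×3.18 + 2.61×89.5)/(13.31) = 267.6/13.31 = 20.11 mg/L.
Initial deficit D₀ = C_s − DO₀ = 10.6 − 7.367 = 3.233 mg/L.
t_c = (1/1.124) ln[(1.40/0.276)(1 − 3.233×1.124/(0.276×20.11))] = 0.8897 × ln(1.751) = 0.4983 d.
D_c = (0.276/1.40) × 20.11 × e^(−0.276×0.4983) = 0.1971 × 20.11 × 0.8715 = 3.455 mg/L.
Minimum DO = 10.6 − 3.455 = 7.145 mg/L.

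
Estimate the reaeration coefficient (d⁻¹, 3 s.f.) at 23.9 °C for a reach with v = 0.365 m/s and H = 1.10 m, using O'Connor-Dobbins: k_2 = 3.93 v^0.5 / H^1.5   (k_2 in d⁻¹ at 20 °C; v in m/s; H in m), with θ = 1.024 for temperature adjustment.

k_2 ≈ 2.26 d⁻¹

k_2(20) = 3.93 × 0.365^0.5 / 1.10^1.5 = 3.93 × 0.6042 / 1.154 = 2.058 d⁻¹.
k_2(23.9) = 2.058 × 1.024^(23.9−20) = 2.058 × 1.097 = 2.257 d⁻¹.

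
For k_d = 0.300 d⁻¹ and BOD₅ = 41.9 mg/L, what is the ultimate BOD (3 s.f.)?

BOD₅ = L₀(1 − e^(−5k_d)) ⇒ L₀ = BOD₅ / (1 − e^(−5×0.300))
= 41.9 / (1 − 0.2231) = 41.9 / 0.7769 = 53.93 mg/L.

L₀ ≈ 53.9 mg/L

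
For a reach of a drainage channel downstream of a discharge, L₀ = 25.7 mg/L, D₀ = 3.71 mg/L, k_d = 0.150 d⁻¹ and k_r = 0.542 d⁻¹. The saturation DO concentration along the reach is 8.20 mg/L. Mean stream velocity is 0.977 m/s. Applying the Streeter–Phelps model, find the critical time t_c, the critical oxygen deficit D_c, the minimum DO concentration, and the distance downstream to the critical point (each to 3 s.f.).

t_c ≈ 2.07 d; D_c ≈ 5.21 mg/L; min DO ≈ 2.99 mg/L; x_c ≈ 175 km

With k_r/k_d = 3.613 and 1 − D₀(k_r−k_d)/(k_d L₀) = 0.6227,
t_c = ln(3.613 × 0.6227) / (0.542 − 0.150) = ln(2.250) / 0.3920 = 0.8110/0.3920 = 2.069 d.
D_c = (k_d/k_r) L₀ e^(−k_d t_c) = (0.150/0.542) × 25.7 × e^(−0.150×2.069) = 0.2768 × 25.7 × 0.7332 = 5.215 mg/L.
Minimum DO = C_s − D_c = 8.20 − 5.215 = 2.985 mg/L.
x_c = v t_c = 0.977 m/s × 2.069 d × 86400 s/d = 174600 m ≈ 175 km.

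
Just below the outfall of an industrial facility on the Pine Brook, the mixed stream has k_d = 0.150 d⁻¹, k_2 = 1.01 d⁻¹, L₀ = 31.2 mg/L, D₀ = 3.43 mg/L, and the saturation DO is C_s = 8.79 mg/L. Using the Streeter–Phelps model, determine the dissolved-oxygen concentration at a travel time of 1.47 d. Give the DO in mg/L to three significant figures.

DO ≈ 4.88 mg/L

k_d L₀/(k_2−k_d) = 0.150×31.2/(1.01−0.150) = 4.680/0.8600 = 5.442 mg/L.
e^(−k_d t) = e^(−0.150×1.470) = 0.8021; e^(−k_2 t) = e^(−1.01×1.470) = 0.2266.
D = 5.442 × (0.8021 − 0.2266) + 3.43 × 0.2266 = 3.132 + 0.7771 = 3.909 mg/L.
DO = C_s − D = 8.79 − 3.909 = 4.881 mg/L.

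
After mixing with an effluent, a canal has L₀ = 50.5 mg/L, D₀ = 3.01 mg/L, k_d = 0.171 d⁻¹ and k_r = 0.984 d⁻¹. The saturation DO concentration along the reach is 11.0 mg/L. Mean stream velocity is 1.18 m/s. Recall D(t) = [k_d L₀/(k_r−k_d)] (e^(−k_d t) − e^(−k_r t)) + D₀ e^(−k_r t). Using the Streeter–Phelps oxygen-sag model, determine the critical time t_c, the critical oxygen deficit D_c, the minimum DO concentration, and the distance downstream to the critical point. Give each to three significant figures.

t_c = [1/(k_r−k_d)] ln[(k_r/k_d)(1 − D₀(k_r−k_d)/(k_d L₀))]
= [1/(0.984−0.171)] ln[(0.984/0.171)(1 − 3.01×0.8130/(0.171×50.5))]
= (1/0.8130) ln[5.754 × 0.7166] = 1.230 × ln(4.124) = 1.230 × 1.417 = 1.743 d.
L(t_c) = L₀ e^(−k_d t_c) = 50.5 × 0.7423 = 37.49 mg/L, and at the critical point k_r D_c = k_d L, so D_c = (0.171/0.984) × 37.49 = 6.514 mg/L.
Minimum DO = C_s − D_c = 11.0 − 6.514 = 4.486 mg/L.
x_c = v t_c = 1.18 m/s × 1.743 d × 86400 s/d = 177700 m ≈ 178 km.

t_c ≈ 1.74 d; D_c ≈ 6.51 mg/L; min DO ≈ 4.49 mg/L; x_c ≈ 178 km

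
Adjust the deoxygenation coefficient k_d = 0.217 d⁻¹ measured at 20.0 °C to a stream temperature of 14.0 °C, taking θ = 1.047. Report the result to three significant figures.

k_d(T₂) = k_d(T₁) · θ^(T₂−T₁) = 0.217 × 1.047^(14.0−20.0)
= 0.217 × 1.047^-6.00 = 0.217 × 0.7591 = 0.1647 d⁻¹.

k_d ≈ 0.165 d⁻¹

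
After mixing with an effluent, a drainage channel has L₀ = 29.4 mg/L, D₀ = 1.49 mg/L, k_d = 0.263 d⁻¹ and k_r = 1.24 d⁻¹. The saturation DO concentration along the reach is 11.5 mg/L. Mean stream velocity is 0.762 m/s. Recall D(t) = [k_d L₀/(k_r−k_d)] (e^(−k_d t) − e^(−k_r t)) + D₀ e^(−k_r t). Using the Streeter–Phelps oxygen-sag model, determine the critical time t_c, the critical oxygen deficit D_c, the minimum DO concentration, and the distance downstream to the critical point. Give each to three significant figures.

With k_r/k_d = 4.715 and 1 − D₀(k_r−k_d)/(k_d L₀) = 0.8117,
t_c = ln(4.715 × 0.8117) / (1.24 − 0.263) = ln(3.827) / 0.9770 = 1.342/0.9770 = 1.374 d.
L(t_c) = L₀ e^(−k_d t_c) = 29.4 × 0.6968 = 20.49 mg/L, and at the critical point k_r D_c = k_d L, so D_c = (0.263/1.24) × 20.49 = 4.345 mg/L.
Minimum DO = C_s − D_c = 11.5 − 4.345 = 7.155 mg/L.
x_c = v t_c = 0.762 m/s × 1.374 d × 86400 s/d = 90440 m ≈ 90.4 km.

t_c ≈ 1.37 d; D_c ≈ 4.34 mg/L; min DO ≈ 7.16 mg/L; x_c ≈ 90.4 km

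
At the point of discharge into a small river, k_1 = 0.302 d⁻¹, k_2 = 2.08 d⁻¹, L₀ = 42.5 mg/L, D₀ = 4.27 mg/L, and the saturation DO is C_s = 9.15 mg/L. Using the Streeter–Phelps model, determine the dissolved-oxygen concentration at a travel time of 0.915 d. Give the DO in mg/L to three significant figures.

DO ≈ 4.11 mg/L

k_1 L₀/(k_2−k_1) = 0.302×42.5/(2.08−0.302) = 12.83/1.778 = 7.219 mg/L.
e^(−k_1 t) = e^(−0.302×0.9150) = 0.7586; e^(−k_2 t) = e^(−2.08×0.9150) = 0.1491.
D = 7.219 × (0.7586 − 0.1491) + 4.27 × 0.1491 = 4.400 + 0.6366 = 5.036 mg/L.
DO = C_s − D = 9.15 − 5.036 = 4.114 mg/L.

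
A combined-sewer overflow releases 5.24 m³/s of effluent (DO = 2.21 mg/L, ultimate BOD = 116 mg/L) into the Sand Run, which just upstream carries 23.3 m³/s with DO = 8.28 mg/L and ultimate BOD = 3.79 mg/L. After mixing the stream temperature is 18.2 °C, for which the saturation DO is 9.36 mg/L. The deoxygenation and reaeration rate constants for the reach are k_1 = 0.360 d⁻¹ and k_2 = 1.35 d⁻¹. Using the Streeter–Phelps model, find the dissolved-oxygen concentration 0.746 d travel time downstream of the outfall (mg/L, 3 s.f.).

DO ≈ 5.02 mg/L

Mixed DO = (23.3×8.28 + 5.24×2.21)/(23.3+5.24) = 204.5/28.54 = 7.166 mg/L.
Mixed L₀ = (23.3×3.79 + 5.24×116)/(28.54) = 696.1/28.54 = 24.39 mg/L.
Initial deficit D₀ = C_s − DO₀ = 9.36 − 7.166 = 2.194 mg/L.
D(0.746) = [0.360×24.39/(1.35−0.360)](e^(−0.360×0.746) − e^(−1.35×0.746)) + 2.194 e^(−1.35×0.746)
= 8.870 × (0.7645 − 0.3653) + 2.194 × 0.3653 = 4.342 mg/L.
DO = 9.36 − 4.342 = 5.018 mg/L.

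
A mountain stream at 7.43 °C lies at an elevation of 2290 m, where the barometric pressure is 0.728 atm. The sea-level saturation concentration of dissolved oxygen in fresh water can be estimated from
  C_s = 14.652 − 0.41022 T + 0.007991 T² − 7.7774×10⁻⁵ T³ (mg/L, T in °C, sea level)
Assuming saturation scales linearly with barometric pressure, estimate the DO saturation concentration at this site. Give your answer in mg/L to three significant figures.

C_s ≈ 8.75 mg/L

At sea level: C_s = 14.652 − 0.41022×7.43 + 0.007991×7.43² − 7.7774×10⁻⁵×7.43³ = 12.01 mg/L.
Pressure correction: C_s' = 12.01 × 0.728 = 8.746 mg/L.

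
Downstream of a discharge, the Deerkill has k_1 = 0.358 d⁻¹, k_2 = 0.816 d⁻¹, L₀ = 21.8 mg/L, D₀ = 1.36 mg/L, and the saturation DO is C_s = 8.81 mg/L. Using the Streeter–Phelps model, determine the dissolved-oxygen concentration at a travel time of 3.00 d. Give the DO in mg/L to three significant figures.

DO ≈ 4.34 mg/L

k_1 L₀/(k_2−k_1) = 0.358×21.8/(0.816−0.358) = 7.804/0.4580 = 17.04 mg/L.
e^(−k_1 t) = e^(−0.358×3.000) = 0.3416; e^(−k_2 t) = e^(−0.816×3.000) = 0.08647.
D = 17.04 × (0.3416 − 0.08647) + 1.36 × 0.08647 = 4.348 + 0.1176 = 4.466 mg/L.
DO = C_s − D = 8.81 − 4.466 = 4.344 mg/L.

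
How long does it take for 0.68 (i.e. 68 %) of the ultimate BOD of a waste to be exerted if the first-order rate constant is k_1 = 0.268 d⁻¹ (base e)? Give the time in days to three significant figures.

y/L₀ = 1 − e^(−k_1 t) = 0.68 ⇒ e^(−k_1 t) = 0.320
t = −ln(0.320) / 0.268 = 1.139 / 0.268 = 4.252 d.

t ≈ 4.25 d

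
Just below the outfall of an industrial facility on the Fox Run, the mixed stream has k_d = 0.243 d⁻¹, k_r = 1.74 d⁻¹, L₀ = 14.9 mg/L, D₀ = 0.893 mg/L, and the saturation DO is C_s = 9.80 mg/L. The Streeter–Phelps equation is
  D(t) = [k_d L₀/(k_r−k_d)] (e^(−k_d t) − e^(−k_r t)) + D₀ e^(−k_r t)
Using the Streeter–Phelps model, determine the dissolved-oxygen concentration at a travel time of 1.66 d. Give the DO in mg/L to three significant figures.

k_d L₀/(k_r−k_d) = 0.243×14.9/(1.74−0.243) = 3.621/1.497 = 2.419 mg/L.
e^(−k_d t) = e^(−0.243×1.660) = 0.6681; e^(−k_r t) = e^(−1.74×1.660) = 0.05567.
D = 2.419 × (0.6681 − 0.05567) + 0.893 × 0.05567 = 1.481 + 0.04971 = 1.531 mg/L.
DO = C_s − D = 9.80 − 1.531 = 8.269 mg/L.

DO ≈ 8.27 mg/L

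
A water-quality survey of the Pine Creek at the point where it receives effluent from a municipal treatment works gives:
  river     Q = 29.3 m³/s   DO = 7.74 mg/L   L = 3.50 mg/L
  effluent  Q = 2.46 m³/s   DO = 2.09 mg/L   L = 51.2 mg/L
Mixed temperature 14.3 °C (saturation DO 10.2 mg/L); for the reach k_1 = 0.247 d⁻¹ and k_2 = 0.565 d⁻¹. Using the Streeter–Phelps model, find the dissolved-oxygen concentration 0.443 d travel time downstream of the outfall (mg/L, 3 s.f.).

Mixed DO = (29.3×7.74 + 2.46×2.09)/(29.3+2.46) = 231.9/31.76 = 7.302 mg/L.
Mixed L₀ = (29.3×3.50 + 2.46×51.2)/(31.76) = 228.5/31.76 = 7.195 mg/L.
Initial deficit D₀ = C_s − DO₀ = 10.2 − 7.302 = 2.898 mg/L.
D(0.443) = [0.247×7.195/(0.565−0.247)](e^(−0.247×0.443) − e^(−0.565×0.443)) + 2.898 e^(−0.565×0.443)
= 5.588 × (0.8964 − 0.7786) + 2.898 × 0.7786 = 2.914 mg/L.
DO = 10.2 − 2.914 = 7.286 mg/L.

DO ≈ 7.29 mg/L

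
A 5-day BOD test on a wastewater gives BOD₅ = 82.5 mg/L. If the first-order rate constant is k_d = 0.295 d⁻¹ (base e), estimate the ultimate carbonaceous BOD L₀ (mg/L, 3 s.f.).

BOD₅ = L₀(1 − e^(−5k_d)) ⇒ L₀ = BOD₅ / (1 − e^(−5×0.295))
= 82.5 / (1 − 0.2288) = 82.5 / 0.7712 = 107.0 mg/L.

L₀ ≈ 107 mg/L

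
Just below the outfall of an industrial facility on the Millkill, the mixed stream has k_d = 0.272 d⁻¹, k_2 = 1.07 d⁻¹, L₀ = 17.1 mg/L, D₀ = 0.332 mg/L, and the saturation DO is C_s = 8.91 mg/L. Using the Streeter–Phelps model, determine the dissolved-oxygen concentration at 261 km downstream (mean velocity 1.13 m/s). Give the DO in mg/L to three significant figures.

Travel time t = x/v = 261 km / (1.13 m/s) = 261000 m / 1.13 m/s = 231000 s = 2.673 d.
k_d L₀/(k_2−k_d) = 0.272×17.1/(1.07−0.272) = 4.651/0.7980 = 5.829 mg/L.
e^(−k_d t) = e^(−0.272×2.673) = 0.4833; e^(−k_2 t) = e^(−1.07×2.673) = 0.05724.
D = 5.829 × (0.4833 − 0.05724) + 0.332 × 0.05724 = 2.483 + 0.01900 = 2.502 mg/L.
DO = C_s − D = 8.91 − 2.502 = 6.408 mg/L.

DO ≈ 6.41 mg/L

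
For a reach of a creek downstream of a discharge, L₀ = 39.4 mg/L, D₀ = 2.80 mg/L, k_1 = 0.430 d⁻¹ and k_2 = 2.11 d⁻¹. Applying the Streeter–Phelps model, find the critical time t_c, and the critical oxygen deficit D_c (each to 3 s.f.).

With k_2/k_1 = 4.907 and 1 − D₀(k_2−k_1)/(k_1 L₀) = 0.7223,
t_c = ln(4.907 × 0.7223) / (2.11 − 0.430) = ln(3.545) / 1.680 = 1.265/1.680 = 0.7532 d.
D_c = (k_1/k_2) L₀ e^(−k_1 t_c) = (0.430/2.11) × 39.4 × e^(−0.430×0.7532) = 0.2038 × 39.4 × 0.7233 = 5.808 mg/L.

t_c ≈ 0.753 d; D_c ≈ 5.81 mg/L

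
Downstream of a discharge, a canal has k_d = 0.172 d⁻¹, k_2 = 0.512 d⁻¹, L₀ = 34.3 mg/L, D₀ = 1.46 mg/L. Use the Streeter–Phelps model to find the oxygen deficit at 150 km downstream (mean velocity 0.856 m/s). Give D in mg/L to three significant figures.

Travel time t = x/v = 150 km / (0.856 m/s) = 150000 m / 0.856 m/s = 175200 s = 2.028 d.
k_d L₀/(k_2−k_d) = 0.172×34.3/(0.512−0.172) = 5.900/0.3400 = 17.35 mg/L.
e^(−k_d t) = e^(−0.172×2.028) = 0.7055; e^(−k_2 t) = e^(−0.512×2.028) = 0.3540.
D = 17.35 × (0.7055 − 0.3540) + 1.46 × 0.3540 = 6.099 + 0.5169 = 6.616 mg/L.

D ≈ 6.62 mg/L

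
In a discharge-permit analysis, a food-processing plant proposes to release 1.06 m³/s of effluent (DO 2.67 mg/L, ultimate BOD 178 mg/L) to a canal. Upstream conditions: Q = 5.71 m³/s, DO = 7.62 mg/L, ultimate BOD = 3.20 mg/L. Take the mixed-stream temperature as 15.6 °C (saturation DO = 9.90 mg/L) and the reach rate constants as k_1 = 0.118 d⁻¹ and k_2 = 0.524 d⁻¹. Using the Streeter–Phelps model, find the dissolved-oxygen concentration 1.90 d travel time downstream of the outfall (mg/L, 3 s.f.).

DO ≈ 4.95 mg/L

Mixed DO = (5.71×7.62 + 1.06×2.67)/(5.71+1.06) = 46.34/6.770 = 6.845 mg/L.
Mixed L₀ = (5.71×3.20 + 1.06×178)/(6.770) = 207.0/6.770 = 30.57 mg/L.
Initial deficit D₀ = C_s − DO₀ = 9.90 − 6.845 = 3.055 mg/L.
D(1.90) = [0.118×30.57/(0.524−0.118)](e^(−0.118×1.90) − e^(−0.524×1.90)) + 3.055 e^(−0.524×1.90)
= 8.885 × (0.7992 − 0.3695) + 3.055 × 0.3695 = 4.946 mg/L.
DO = 9.90 − 4.946 = 4.954 mg/L.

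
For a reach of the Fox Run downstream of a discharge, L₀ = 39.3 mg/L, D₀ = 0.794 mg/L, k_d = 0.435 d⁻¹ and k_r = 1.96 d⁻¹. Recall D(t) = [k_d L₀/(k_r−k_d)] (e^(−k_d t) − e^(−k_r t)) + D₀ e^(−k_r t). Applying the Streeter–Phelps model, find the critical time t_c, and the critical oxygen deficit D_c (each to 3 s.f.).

At the critical point dD/dt = 0, so k_d L₀ e^(−k_d t) = k_r D. Substituting D(t) from the Streeter–Phelps equation and solving for t gives
t_c = ln[(k_r/k_d)(1 − D₀(k_r−k_d)/(k_d L₀))] / (k_r−k_d).
Here k_r−k_d = 1.525 d⁻¹ and 1 − D₀(k_r−k_d)/(k_d L₀) = 1 − 0.794×1.525/(0.435×39.3) = 0.9292, so
t_c = ln(4.506 × 0.9292) / 1.525 = 1.432 / 1.525 = 0.9389 d.
D_c = (k_d/k_r) L₀ e^(−k_d t_c) = (0.435/1.96) × 39.3 × e^(−0.435×0.9389) = 0.2219 × 39.3 × 0.6647 = 5.798 mg/L.

t_c ≈ 0.939 d; D_c ≈ 5.80 mg/L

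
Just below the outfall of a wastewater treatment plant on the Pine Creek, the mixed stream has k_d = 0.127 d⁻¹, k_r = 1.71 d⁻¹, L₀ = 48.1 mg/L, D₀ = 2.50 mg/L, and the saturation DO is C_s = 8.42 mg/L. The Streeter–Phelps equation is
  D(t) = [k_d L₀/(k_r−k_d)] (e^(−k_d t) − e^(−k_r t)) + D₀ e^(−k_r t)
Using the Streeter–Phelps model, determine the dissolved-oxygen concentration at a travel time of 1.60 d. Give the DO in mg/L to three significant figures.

k_d L₀/(k_r−k_d) = 0.127×48.1/(1.71−0.127) = 6.109/1.583 = 3.859 mg/L.
e^(−k_d t) = e^(−0.127×1.600) = 0.8161; e^(−k_r t) = e^(−1.71×1.600) = 0.06483.
D = 3.859 × (0.8161 − 0.06483) + 2.50 × 0.06483 = 2.899 + 0.1621 = 3.061 mg/L.
DO = C_s − D = 8.42 − 3.061 = 5.359 mg/L.

DO ≈ 5.36 mg/L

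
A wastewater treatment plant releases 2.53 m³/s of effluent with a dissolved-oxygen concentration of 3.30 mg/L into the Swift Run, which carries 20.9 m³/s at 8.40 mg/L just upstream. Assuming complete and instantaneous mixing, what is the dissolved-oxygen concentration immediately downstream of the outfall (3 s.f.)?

Flow-weighted mixing: C = (Q_r C_r + Q_w C_w)/(Q_r + Q_w)
= (20.9×8.40 + 2.53×3.30)/(20.9 + 2.53) = 183.9/23.43 = 7.849 mg/L.

7.85 mg/L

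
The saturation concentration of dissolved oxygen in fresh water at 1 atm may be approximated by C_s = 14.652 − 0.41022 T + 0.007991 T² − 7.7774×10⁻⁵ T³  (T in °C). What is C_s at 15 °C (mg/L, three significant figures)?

C_s ≈ 10.0 mg/L

C_s = 14.652 − 0.41022×15 + 0.007991×15² − 7.7774×10⁻⁵×15³ = 10.03 mg/L.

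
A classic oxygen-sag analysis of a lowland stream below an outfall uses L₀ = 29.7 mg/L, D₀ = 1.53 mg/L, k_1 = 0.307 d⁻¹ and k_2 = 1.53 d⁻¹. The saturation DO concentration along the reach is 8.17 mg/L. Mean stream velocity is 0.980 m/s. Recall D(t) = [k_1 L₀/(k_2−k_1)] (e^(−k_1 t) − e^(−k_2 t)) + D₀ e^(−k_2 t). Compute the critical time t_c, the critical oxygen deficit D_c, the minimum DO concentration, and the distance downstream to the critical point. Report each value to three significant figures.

t_c ≈ 1.13 d; D_c ≈ 4.22 mg/L; min DO ≈ 3.95 mg/L; x_c ≈ 95.3 km

With k_2/k_1 = 4.984 and 1 − D₀(k_2−k_1)/(k_1 L₀) = 0.7948,
t_c = ln(4.984 × 0.7948) / (1.53 − 0.307) = ln(3.961) / 1.223 = 1.376/1.223 = 1.125 d.
L(t_c) = L₀ e^(−k_1 t_c) = 29.7 × 0.7078 = 21.02 mg/L, and at the critical point k_2 D_c = k_1 L, so D_c = (0.307/1.53) × 21.02 = 4.218 mg/L.
Minimum DO = C_s − D_c = 8.17 − 4.218 = 3.952 mg/L.
x_c = v t_c = 0.980 m/s × 1.125 d × 86400 s/d = 95300 m ≈ 95.3 km.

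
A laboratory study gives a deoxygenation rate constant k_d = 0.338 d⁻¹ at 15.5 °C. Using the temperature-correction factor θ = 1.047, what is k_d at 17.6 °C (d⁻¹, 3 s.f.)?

k_d(T₂) = k_d(T₁) · θ^(T₂−T₁) = 0.338 × 1.047^(17.6−15.5)
= 0.338 × 1.047^2.10 = 0.338 × 1.101 = 0.3722 d⁻¹.

k_d ≈ 0.372 d⁻¹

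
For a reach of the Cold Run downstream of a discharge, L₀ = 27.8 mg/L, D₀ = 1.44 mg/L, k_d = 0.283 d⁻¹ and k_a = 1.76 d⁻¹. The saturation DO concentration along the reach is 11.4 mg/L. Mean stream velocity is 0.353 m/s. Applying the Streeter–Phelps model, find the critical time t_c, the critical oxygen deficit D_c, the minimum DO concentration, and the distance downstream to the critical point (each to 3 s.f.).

t_c ≈ 1.02 d; D_c ≈ 3.35 mg/L; min DO ≈ 8.05 mg/L; x_c ≈ 31.2 km

t_c = [1/(k_a−k_d)] ln[(k_a/k_d)(1 − D₀(k_a−k_d)/(k_d L₀))]
= [1/(1.76−0.283)] ln[(1.76/0.283)(1 − 1.44×1.477/(0.283×27.8))]
= (1/1.477) ln[6.219 × 0.7297] = 0.6770 × ln(4.538) = 0.6770 × 1.512 = 1.024 d.
L(t_c) = L₀ e^(−k_d t_c) = 27.8 × 0.7484 = 20.81 mg/L, and at the critical point k_a D_c = k_d L, so D_c = (0.283/1.76) × 20.81 = 3.346 mg/L.
Minimum DO = C_s − D_c = 11.4 − 3.346 = 8.054 mg/L.
x_c = v t_c = 0.353 m/s × 1.024 d × 86400 s/d = 31230 m ≈ 31.2 km.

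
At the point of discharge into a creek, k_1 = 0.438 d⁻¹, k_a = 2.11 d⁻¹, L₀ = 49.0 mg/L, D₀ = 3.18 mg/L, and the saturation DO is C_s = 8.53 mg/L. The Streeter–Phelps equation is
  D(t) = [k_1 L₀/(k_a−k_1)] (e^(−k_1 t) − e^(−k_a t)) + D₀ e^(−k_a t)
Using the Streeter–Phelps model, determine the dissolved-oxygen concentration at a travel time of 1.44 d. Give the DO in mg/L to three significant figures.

DO ≈ 2.16 mg/L

k_1 L₀/(k_a−k_1) = 0.438×49.0/(2.11−0.438) = 21.46/1.672 = 12.84 mg/L.
e^(−k_1 t) = e^(−0.438×1.440) = 0.5322; e^(−k_a t) = e^(−2.11×1.440) = 0.04791.
D = 12.84 × (0.5322 − 0.04791) + 3.18 × 0.04791 = 6.216 + 0.1524 = 6.369 mg/L.
DO = C_s − D = 8.53 − 6.369 = 2.161 mg/L.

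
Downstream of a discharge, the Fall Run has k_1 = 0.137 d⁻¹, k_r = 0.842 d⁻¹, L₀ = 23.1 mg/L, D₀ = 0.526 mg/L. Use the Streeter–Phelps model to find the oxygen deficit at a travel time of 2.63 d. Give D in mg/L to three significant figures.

k_1 L₀/(k_r−k_1) = 0.137×23.1/(0.842−0.137) = 3.165/0.7050 = 4.489 mg/L.
e^(−k_1 t) = e^(−0.137×2.630) = 0.6975; e^(−k_r t) = e^(−0.842×2.630) = 0.1092.
D = 4.489 × (0.6975 − 0.1092) + 0.526 × 0.1092 = 2.641 + 0.05745 = 2.698 mg/L.

D ≈ 2.70 mg/L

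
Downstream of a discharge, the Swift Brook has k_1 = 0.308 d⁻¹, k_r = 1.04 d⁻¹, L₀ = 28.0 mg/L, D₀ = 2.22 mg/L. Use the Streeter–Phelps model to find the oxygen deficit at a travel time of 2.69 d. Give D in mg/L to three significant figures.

D ≈ 4.56 mg/L

k_1 L₀/(k_r−k_1) = 0.308×28.0/(1.04−0.308) = 8.624/0.7320 = 11.78 mg/L.
e^(−k_1 t) = e^(−0.308×2.690) = 0.4367; e^(−k_r t) = e^(−1.04×2.690) = 0.06096.
D = 11.78 × (0.4367 − 0.06096) + 2.22 × 0.06096 = 4.427 + 0.1353 = 4.562 mg/L.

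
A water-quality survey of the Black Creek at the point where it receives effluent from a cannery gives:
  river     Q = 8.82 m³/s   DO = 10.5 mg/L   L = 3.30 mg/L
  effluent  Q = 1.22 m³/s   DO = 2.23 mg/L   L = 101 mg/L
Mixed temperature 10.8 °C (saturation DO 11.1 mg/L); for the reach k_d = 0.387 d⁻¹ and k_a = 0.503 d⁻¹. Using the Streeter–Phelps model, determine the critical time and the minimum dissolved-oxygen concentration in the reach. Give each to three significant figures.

t_c ≈ 1.98 d; minimum DO ≈ 5.68 mg/L

Mixed DO = (8.82×10.5 + 1.22×2.23)/(8.82+1.22) = 95.33/10.04 = 9.495 mg/L.
Mixed L₀ = (8.82×3.30 + 1.22×101)/(10.04) = 152.3/10.04 = 15.17 mg/L.
Initial deficit D₀ = C_s − DO₀ = 11.1 − 9.495 = 1.605 mg/L.
t_c = (1/0.1160) ln[(0.503/0.387)(1 − 1.605×0.1160/(0.387×15.17))] = 8.621 × ln(1.259) = 1.982 d.
D_c = (0.387/0.503) × 15.17 × e^(−0.387×1.982) = 0.7694 × 15.17 × 0.4643 = 5.420 mg/L.
Minimum DO = 11.1 − 5.420 = 5.680 mg/L.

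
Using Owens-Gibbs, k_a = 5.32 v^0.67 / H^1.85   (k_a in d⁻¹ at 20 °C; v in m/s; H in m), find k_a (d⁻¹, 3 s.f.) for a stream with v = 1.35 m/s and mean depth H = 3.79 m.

k_a = 5.32 × 1.35^0.67 / 3.79^1.85 = 5.32 × 1.223 / 11.76 = 0.5530 d⁻¹.

k_a ≈ 0.553 d⁻¹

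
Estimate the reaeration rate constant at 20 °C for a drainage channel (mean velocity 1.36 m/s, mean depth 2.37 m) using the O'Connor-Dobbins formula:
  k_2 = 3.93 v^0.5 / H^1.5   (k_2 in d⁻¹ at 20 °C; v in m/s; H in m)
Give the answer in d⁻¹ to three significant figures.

k_2 ≈ 1.26 d⁻¹

k_2 = 3.93 × 1.36^0.5 / 2.37^1.5 = 3.93 × 1.166 / 3.649 = 1.256 d⁻¹.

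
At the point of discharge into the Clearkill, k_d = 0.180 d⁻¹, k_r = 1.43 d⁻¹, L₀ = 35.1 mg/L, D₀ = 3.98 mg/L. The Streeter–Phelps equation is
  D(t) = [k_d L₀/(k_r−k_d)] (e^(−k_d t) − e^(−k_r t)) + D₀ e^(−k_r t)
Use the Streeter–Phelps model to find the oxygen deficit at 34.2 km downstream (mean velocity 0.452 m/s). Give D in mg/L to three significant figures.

Travel time t = x/v = 34.2 km / (0.452 m/s) = 34200 m / 0.452 m/s = 75660 s = 0.8757 d.
k_d L₀/(k_r−k_d) = 0.180×35.1/(1.43−0.180) = 6.318/1.250 = 5.054 mg/L.
e^(−k_d t) = e^(−0.180×0.8757) = 0.8542; e^(−k_r t) = e^(−1.43×0.8757) = 0.2858.
D = 5.054 × (0.8542 − 0.2858) + 3.98 × 0.2858 = 2.873 + 1.138 = 4.010 mg/L.

D ≈ 4.01 mg/L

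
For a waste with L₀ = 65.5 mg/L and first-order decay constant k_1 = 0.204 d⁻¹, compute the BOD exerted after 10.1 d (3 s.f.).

y_t = L₀(1 − e^(−k_1 t)) = 65.5 × (1 − e^(−0.204×10.1))
= 65.5 × (1 − 0.1274) = 65.5 × 0.8726 = 57.16 mg/L.

y ≈ 57.2 mg/L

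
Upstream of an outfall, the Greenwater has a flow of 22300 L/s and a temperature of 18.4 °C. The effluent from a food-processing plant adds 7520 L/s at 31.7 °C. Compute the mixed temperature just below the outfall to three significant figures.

21.8 °C

Flow-weighted mixing: C = (Q_r C_r + Q_w C_w)/(Q_r + Q_w)
= (22300×18.4 + 7520×31.7)/(22300 + 7520) = 648700/29820 = 21.75 °C.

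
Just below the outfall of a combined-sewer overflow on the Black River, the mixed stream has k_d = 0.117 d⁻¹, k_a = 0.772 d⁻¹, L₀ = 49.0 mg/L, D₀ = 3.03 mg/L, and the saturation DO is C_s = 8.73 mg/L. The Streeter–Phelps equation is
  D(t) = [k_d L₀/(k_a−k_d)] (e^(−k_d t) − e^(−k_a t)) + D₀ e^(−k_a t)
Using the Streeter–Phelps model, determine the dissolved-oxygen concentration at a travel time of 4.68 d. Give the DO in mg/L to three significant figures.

DO ≈ 3.82 mg/L

k_d L₀/(k_a−k_d) = 0.117×49.0/(0.772−0.117) = 5.733/0.6550 = 8.753 mg/L.
e^(−k_d t) = e^(−0.117×4.680) = 0.5784; e^(−k_a t) = e^(−0.772×4.680) = 0.02697.
D = 8.753 × (0.5784 − 0.02697) + 3.03 × 0.02697 = 4.826 + 0.08172 = 4.908 mg/L.
DO = C_s − D = 8.73 − 4.908 = 3.822 mg/L.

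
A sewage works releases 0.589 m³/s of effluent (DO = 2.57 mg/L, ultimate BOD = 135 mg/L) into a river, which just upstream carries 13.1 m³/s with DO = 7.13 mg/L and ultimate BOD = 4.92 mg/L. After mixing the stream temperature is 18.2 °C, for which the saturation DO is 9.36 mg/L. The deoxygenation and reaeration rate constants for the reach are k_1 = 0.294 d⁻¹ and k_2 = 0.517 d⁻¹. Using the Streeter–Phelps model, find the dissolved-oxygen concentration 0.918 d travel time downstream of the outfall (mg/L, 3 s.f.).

DO ≈ 5.89 mg/L

Mixed DO = (13.1×7.13 + 0.589×2.57)/(13.1+0.589) = 94.92/13.69 = 6.934 mg/L.
Mixed L₀ = (13.1×4.92 + 0.589×135)/(13.69) = 144.0/13.69 = 10.52 mg/L.
Initial deficit D₀ = C_s − DO₀ = 9.36 − 6.934 = 2.426 mg/L.
D(0.918) = [0.294×10.52/(0.517−0.294)](e^(−0.294×0.918) − e^(−0.517×0.918)) + 2.426 e^(−0.517×0.918)
= 13.87 × (0.7635 − 0.6221) + 2.426 × 0.6221 = 3.469 mg/L.
DO = 9.36 − 3.469 = 5.891 mg/L.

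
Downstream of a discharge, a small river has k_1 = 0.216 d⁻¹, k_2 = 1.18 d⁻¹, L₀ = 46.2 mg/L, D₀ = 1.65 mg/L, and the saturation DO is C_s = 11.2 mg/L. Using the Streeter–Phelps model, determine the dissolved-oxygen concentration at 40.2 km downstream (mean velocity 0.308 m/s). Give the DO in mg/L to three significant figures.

DO ≈ 5.19 mg/L

Travel time t = x/v = 40.2 km / (0.308 m/s) = 40200 m / 0.308 m/s = 130500 s = 1.511 d.
k_1 L₀/(k_2−k_1) = 0.216×46.2/(1.18−0.216) = 9.979/0.9640 = 10.35 mg/L.
e^(−k_1 t) = e^(−0.216×1.511) = 0.7216; e^(−k_2 t) = e^(−1.18×1.511) = 0.1682.
D = 10.35 × (0.7216 − 0.1682) + 1.65 × 0.1682 = 5.729 + 0.2775 = 6.006 mg/L.
DO = C_s − D = 11.2 − 6.006 = 5.194 mg/L.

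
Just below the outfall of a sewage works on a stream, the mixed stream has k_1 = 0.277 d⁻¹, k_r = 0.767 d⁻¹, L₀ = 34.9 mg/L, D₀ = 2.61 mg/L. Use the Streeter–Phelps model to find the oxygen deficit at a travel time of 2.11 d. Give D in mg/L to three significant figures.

D ≈ 7.60 mg/L

k_1 L₀/(k_r−k_1) = 0.277×34.9/(0.767−0.277) = 9.667/0.4900 = 19.73 mg/L.
e^(−k_1 t) = e^(−0.277×2.110) = 0.5574; e^(−k_r t) = e^(−0.767×2.110) = 0.1982.
D = 19.73 × (0.5574 − 0.1982) + 2.61 × 0.1982 = 7.086 + 0.5174 = 7.604 mg/L.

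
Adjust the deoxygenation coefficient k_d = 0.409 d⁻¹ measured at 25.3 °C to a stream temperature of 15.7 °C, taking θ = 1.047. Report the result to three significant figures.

k_d ≈ 0.263 d⁻¹

k_d(T₂) = k_d(T₁) · θ^(T₂−T₁) = 0.409 × 1.047^(15.7−25.3)
= 0.409 × 1.047^-9.60 = 0.409 × 0.6434 = 0.2632 d⁻¹.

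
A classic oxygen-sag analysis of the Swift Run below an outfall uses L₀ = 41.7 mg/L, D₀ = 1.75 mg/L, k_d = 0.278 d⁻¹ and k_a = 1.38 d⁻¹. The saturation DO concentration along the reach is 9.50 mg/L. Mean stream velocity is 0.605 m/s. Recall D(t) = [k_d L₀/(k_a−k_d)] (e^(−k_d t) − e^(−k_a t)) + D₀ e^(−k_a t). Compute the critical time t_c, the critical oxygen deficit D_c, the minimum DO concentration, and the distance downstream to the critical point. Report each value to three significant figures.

At the critical point dD/dt = 0, so k_d L₀ e^(−k_d t) = k_a D. Substituting D(t) from the Streeter–Phelps equation and solving for t gives
t_c = ln[(k_a/k_d)(1 − D₀(k_a−k_d)/(k_d L₀))] / (k_a−k_d).
Here k_a−k_d = 1.102 d⁻¹ and 1 − D₀(k_a−k_d)/(k_d L₀) = 1 − 1.75×1.102/(0.278×41.7) = 0.8336, so
t_c = ln(4.964 × 0.8336) / 1.102 = 1.420 / 1.102 = 1.289 d.
D_c = (k_d/k_a) L₀ e^(−k_d t_c) = (0.278/1.38) × 41.7 × e^(−0.278×1.289) = 0.2014 × 41.7 × 0.6989 = 5.871 mg/L.
Minimum DO = C_s − D_c = 9.50 − 5.871 = 3.629 mg/L.
x_c = v t_c = 0.605 m/s × 1.289 d × 86400 s/d = 67370 m ≈ 67.4 km.

t_c ≈ 1.29 d; D_c ≈ 5.87 mg/L; min DO ≈ 3.63 mg/L; x_c ≈ 67.4 km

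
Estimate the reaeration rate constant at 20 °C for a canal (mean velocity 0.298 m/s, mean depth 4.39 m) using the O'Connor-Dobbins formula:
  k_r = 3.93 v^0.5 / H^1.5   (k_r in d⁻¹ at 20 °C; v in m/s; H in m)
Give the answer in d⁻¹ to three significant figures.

k_r = 3.93 × 0.298^0.5 / 4.39^1.5 = 3.93 × 0.5459 / 9.198 = 0.2332 d⁻¹.

k_r ≈ 0.233 d⁻¹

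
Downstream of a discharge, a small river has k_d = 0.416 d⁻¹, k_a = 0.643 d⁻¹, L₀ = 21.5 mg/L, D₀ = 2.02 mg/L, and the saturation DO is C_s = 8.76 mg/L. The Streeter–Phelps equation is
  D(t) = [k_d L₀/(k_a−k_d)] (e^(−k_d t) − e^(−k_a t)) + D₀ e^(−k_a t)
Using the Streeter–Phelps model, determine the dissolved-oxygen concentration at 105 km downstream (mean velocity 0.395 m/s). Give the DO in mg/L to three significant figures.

DO ≈ 2.97 mg/L

Travel time t = x/v = 105 km / (0.395 m/s) = 105000 m / 0.395 m/s = 265800 s = 3.077 d.
k_d L₀/(k_a−k_d) = 0.416×21.5/(0.643−0.416) = 8.944/0.2270 = 39.40 mg/L.
e^(−k_d t) = e^(−0.416×3.077) = 0.2781; e^(−k_a t) = e^(−0.643×3.077) = 0.1383.
D = 39.40 × (0.2781 − 0.1383) + 2.02 × 0.1383 = 5.507 + 0.2794 = 5.786 mg/L.
DO = C_s − D = 8.76 − 5.786 = 2.974 mg/L.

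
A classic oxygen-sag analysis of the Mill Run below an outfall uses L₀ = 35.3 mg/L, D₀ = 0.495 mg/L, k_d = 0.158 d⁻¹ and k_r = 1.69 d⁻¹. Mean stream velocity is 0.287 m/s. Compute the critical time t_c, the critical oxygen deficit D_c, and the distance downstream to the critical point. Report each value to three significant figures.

t_c ≈ 1.45 d; D_c ≈ 2.62 mg/L; x_c ≈ 36.0 km

At the critical point dD/dt = 0, so k_d L₀ e^(−k_d t) = k_r D. Substituting D(t) from the Streeter–Phelps equation and solving for t gives
t_c = ln[(k_r/k_d)(1 − D₀(k_r−k_d)/(k_d L₀))] / (k_r−k_d).
Here k_r−k_d = 1.532 d⁻¹ and 1 − D₀(k_r−k_d)/(k_d L₀) = 1 − 0.495×1.532/(0.158×35.3) = 0.8640, so
t_c = ln(10.70 × 0.8640) / 1.532 = 2.224 / 1.532 = 1.452 d.
L(t_c) = L₀ e^(−k_d t_c) = 35.3 × 0.7951 = 28.07 mg/L, and at the critical point k_r D_c = k_d L, so D_c = (0.158/1.69) × 28.07 = 2.624 mg/L.
x_c = v t_c = 0.287 m/s × 1.452 d × 86400 s/d = 35990 m ≈ 36.0 km.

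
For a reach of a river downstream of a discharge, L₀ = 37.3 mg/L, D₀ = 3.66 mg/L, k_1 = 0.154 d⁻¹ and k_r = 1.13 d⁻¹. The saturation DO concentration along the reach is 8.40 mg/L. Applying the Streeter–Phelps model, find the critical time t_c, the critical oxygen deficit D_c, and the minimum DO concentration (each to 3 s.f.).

t_c ≈ 1.05 d; D_c ≈ 4.33 mg/L; min DO ≈ 4.07 mg/L

t_c = [1/(k_r−k_1)] ln[(k_r/k_1)(1 − D₀(k_r−k_1)/(k_1 L₀))]
= [1/(1.13−0.154)] ln[(1.13/0.154)(1 − 3.66×0.9760/(0.154×37.3))]
= (1/0.9760) ln[7.338 × 0.3781] = 1.025 × ln(2.775) = 1.025 × 1.020 = 1.046 d.
L(t_c) = L₀ e^(−k_1 t_c) = 37.3 × 0.8513 = 31.75 mg/L, and at the critical point k_r D_c = k_1 L, so D_c = (0.154/1.13) × 31.75 = 4.327 mg/L.
Minimum DO = C_s − D_c = 8.40 − 4.327 = 4.073 mg/L.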